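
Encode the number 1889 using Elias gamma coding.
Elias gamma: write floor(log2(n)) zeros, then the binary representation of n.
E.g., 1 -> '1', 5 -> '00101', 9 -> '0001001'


num_bits = floor(log2(1889)) + 1 = 11
leading_zeros = num_bits - 1 = 10
binary(1889) = 11101100001

Elias gamma(1889) = '0000000000' + '11101100001' = 000000000011101100001 (21 bits)


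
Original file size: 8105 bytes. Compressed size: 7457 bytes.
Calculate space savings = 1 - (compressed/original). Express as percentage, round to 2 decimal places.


ratio = compressed/original = 7457/8105 = 0.920049
savings = 1 - ratio = 1 - 0.920049 = 0.079951
as a percentage: 0.079951 * 100 = 8.0%

Space savings = 1 - 7457/8105 = 8.0%


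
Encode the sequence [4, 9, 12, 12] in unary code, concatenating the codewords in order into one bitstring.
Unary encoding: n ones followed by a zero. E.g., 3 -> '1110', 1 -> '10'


Encode each number as n ones followed by a terminating 0:
  4 -> 11110 (5 bits)
  9 -> 1111111110 (10 bits)
  12 -> 1111111111110 (13 bits)
  12 -> 1111111111110 (13 bits)
Total length = 5 + 10 + 13 + 13 = 41 bits.

Unary([4, 9, 12, 12]) = 11110111111111011111111111101111111111110 (41 bits)


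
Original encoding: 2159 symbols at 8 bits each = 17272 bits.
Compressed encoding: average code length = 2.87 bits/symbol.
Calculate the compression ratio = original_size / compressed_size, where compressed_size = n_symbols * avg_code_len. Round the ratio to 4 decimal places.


original_size = n_symbols * orig_bits = 2159 * 8 = 17272 bits
compressed_size = n_symbols * avg_code_len = 2159 * 2.87 = 6196.33 bits
ratio = original_size / compressed_size = 17272 / 6196.33 = 2.7875

Compression ratio = 2.7875


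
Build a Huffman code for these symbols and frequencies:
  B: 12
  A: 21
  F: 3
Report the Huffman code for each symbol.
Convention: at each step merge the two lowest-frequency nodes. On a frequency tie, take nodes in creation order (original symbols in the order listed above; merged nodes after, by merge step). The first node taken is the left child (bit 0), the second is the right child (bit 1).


Huffman tree construction:
Step 1: Merge F(3) + B(12) = 15
Step 2: Merge (F+B)(15) + A(21) = 36
Read each symbol's code off the tree from the root (left child = 0, right child = 1).

Codes:
  B: 01 (length 2)
  A: 1 (length 1)
  F: 00 (length 2)
Average code length: 51/36 = 1.4167 bits/symbol


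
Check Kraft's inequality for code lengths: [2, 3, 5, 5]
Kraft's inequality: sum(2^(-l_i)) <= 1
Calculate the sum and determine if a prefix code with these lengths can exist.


Sum = 2^(-2) + 2^(-3) + 2^(-5) + 2^(-5)
    = 0.25 + 0.125 + 0.03125 + 0.03125
    = 14/32 = 0.4375
Since 0.4375 <= 1, Kraft's inequality IS satisfied.
A prefix code with these lengths CAN exist.

Kraft sum = 0.4375. Satisfied.


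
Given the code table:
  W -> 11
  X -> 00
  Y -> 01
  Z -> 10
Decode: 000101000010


Decoding:
00 -> X
01 -> Y
01 -> Y
00 -> X
00 -> X
10 -> Z


Result: XYYXXZ


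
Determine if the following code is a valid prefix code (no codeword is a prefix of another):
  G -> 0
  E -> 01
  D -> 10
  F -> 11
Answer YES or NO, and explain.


Checking each pair (does one codeword prefix another?):
  G='0' vs E='01': prefix -- VIOLATION

NO -- this is NOT a valid prefix code. G (0) is a prefix of E (01).


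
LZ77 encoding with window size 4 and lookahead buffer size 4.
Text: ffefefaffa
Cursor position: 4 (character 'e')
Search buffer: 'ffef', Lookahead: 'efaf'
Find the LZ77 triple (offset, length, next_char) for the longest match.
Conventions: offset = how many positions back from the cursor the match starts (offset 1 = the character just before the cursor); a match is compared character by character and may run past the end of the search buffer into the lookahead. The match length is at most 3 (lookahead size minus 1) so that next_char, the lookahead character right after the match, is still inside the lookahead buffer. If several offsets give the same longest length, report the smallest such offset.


Try each offset into the search buffer:
  offset=1 (pos 3, char 'f'): match length 0
  offset=2 (pos 2, char 'e'): match length 2
  offset=3 (pos 1, char 'f'): match length 0
  offset=4 (pos 0, char 'f'): match length 0
Longest match has length 2 at offset 2.
next_char = character at position 4 + 2 = 6 -> 'a'

Best match: offset=2, length=2 (matching 'ef' starting at position 2)
LZ77 triple: (2, 2, 'a')


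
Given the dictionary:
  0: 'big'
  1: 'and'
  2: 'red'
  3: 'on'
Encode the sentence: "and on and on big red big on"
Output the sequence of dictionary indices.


Look up each word in the dictionary:
  'and' -> 1
  'on' -> 3
  'and' -> 1
  'on' -> 3
  'big' -> 0
  'red' -> 2
  'big' -> 0
  'on' -> 3

Encoded: [1, 3, 1, 3, 0, 2, 0, 3]


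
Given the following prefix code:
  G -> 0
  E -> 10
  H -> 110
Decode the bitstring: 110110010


Decoding step by step:
Bits 110 -> H
Bits 110 -> H
Bits 0 -> G
Bits 10 -> E


Decoded message: HHGE


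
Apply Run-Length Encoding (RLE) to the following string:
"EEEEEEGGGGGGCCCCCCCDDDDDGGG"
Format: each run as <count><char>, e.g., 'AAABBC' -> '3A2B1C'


Scanning runs left to right:
  i=0: run of 'E' x 6 -> '6E'
  i=6: run of 'G' x 6 -> '6G'
  i=12: run of 'C' x 7 -> '7C'
  i=19: run of 'D' x 5 -> '5D'
  i=24: run of 'G' x 3 -> '3G'

RLE = 6E6G7C5D3G


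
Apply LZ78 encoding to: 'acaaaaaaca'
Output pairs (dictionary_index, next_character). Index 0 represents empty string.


LZ78 encoding steps:
Dictionary: {0: ''}
Step 1: w='' (idx 0), next='a' -> output (0, 'a'), add 'a' as idx 1
Step 2: w='' (idx 0), next='c' -> output (0, 'c'), add 'c' as idx 2
Step 3: w='a' (idx 1), next='a' -> output (1, 'a'), add 'aa' as idx 3
Step 4: w='aa' (idx 3), next='a' -> output (3, 'a'), add 'aaa' as idx 4
Step 5: w='a' (idx 1), next='c' -> output (1, 'c'), add 'ac' as idx 5
Step 6: w='a' (idx 1), end of input -> output (1, '')


Encoded: [(0, 'a'), (0, 'c'), (1, 'a'), (3, 'a'), (1, 'c'), (1, '')]


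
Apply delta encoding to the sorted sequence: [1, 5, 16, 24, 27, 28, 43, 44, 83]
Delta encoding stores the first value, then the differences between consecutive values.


First value: 1
Deltas:
  5 - 1 = 4
  16 - 5 = 11
  24 - 16 = 8
  27 - 24 = 3
  28 - 27 = 1
  43 - 28 = 15
  44 - 43 = 1
  83 - 44 = 39


Delta encoded: [1, 4, 11, 8, 3, 1, 15, 1, 39]


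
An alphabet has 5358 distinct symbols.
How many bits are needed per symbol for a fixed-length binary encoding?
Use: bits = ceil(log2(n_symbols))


log2(5358) = 12.3875
Bracket: 2^12 = 4096 < 5358 <= 2^13 = 8192
So ceil(log2(5358)) = 13

bits = ceil(log2(5358)) = ceil(12.3875) = 13 bits


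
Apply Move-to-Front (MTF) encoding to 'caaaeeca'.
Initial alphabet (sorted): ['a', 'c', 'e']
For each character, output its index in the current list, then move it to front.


MTF encoding:
'c': index 1 in ['a', 'c', 'e'] -> ['c', 'a', 'e']
'a': index 1 in ['c', 'a', 'e'] -> ['a', 'c', 'e']
'a': index 0 in ['a', 'c', 'e'] -> ['a', 'c', 'e']
'a': index 0 in ['a', 'c', 'e'] -> ['a', 'c', 'e']
'e': index 2 in ['a', 'c', 'e'] -> ['e', 'a', 'c']
'e': index 0 in ['e', 'a', 'c'] -> ['e', 'a', 'c']
'c': index 2 in ['e', 'a', 'c'] -> ['c', 'e', 'a']
'a': index 2 in ['c', 'e', 'a'] -> ['a', 'c', 'e']


Output: [1, 1, 0, 0, 2, 0, 2, 2]


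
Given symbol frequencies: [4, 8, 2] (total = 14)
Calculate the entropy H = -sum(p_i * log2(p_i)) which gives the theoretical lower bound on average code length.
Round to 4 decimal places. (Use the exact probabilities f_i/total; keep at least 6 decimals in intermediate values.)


Per-symbol terms -p_i * log2(p_i) with p_i = f_i/14:
  p = 4/14 = 0.285714: log2(p) = -1.807355, -p*log2(p) = 0.516387
  p = 8/14 = 0.571429: log2(p) = -0.807355, -p*log2(p) = 0.461346
  p = 2/14 = 0.142857: log2(p) = -2.807355, -p*log2(p) = 0.401051
H = 0.516387 + 0.461346 + 0.401051 = 1.378784

H = 1.3788 bits/symbol


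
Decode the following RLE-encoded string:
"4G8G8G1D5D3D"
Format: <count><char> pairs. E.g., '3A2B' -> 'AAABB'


Expanding each <count><char> pair:
  4G -> 'GGGG'
  8G -> 'GGGGGGGG'
  8G -> 'GGGGGGGG'
  1D -> 'D'
  5D -> 'DDDDD'
  3D -> 'DDD'

Decoded = GGGGGGGGGGGGGGGGGGGGDDDDDDDDD


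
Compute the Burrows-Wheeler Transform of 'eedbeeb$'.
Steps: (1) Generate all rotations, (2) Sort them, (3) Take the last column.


Rotations (sorted):
  0: $eedbeeb -> last char: b
  1: b$eedbee -> last char: e
  2: beeb$eed -> last char: d
  3: dbeeb$ee -> last char: e
  4: eb$eedbe -> last char: e
  5: edbeeb$e -> last char: e
  6: eeb$eedb -> last char: b
  7: eedbeeb$ -> last char: $


BWT = bedeeeb$


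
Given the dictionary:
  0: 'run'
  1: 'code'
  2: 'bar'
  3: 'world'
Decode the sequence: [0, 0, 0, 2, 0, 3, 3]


Look up each index in the dictionary:
  0 -> 'run'
  0 -> 'run'
  0 -> 'run'
  2 -> 'bar'
  0 -> 'run'
  3 -> 'world'
  3 -> 'world'

Decoded: "run run run bar run world world"


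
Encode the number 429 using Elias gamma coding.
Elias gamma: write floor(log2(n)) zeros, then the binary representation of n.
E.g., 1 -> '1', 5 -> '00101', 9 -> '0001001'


num_bits = floor(log2(429)) + 1 = 9
leading_zeros = num_bits - 1 = 8
binary(429) = 110101101

Elias gamma(429) = '00000000' + '110101101' = 00000000110101101 (17 bits)


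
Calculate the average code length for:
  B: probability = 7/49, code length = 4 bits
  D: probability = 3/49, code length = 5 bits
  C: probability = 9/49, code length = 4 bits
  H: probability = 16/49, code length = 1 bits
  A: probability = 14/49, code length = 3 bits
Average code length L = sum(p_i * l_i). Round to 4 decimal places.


Weighted contributions p_i * l_i:
  B: (7/49) * 4 = 28/49
  D: (3/49) * 5 = 15/49
  C: (9/49) * 4 = 36/49
  H: (16/49) * 1 = 16/49
  A: (14/49) * 3 = 42/49
Sum = (28 + 15 + 36 + 16 + 42)/49 = 137/49

L = 137/49 = 2.7959 bits/symbol


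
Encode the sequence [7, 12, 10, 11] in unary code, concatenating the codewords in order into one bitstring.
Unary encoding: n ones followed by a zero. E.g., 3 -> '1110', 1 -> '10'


Encode each number as n ones followed by a terminating 0:
  7 -> 11111110 (8 bits)
  12 -> 1111111111110 (13 bits)
  10 -> 11111111110 (11 bits)
  11 -> 111111111110 (12 bits)
Total length = 8 + 13 + 11 + 12 = 44 bits.

Unary([7, 12, 10, 11]) = 11111110111111111111011111111110111111111110 (44 bits)


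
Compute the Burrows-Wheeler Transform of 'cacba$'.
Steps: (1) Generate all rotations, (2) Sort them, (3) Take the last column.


Rotations (sorted):
  0: $cacba -> last char: a
  1: a$cacb -> last char: b
  2: acba$c -> last char: c
  3: ba$cac -> last char: c
  4: cacba$ -> last char: $
  5: cba$ca -> last char: a


BWT = abcc$a


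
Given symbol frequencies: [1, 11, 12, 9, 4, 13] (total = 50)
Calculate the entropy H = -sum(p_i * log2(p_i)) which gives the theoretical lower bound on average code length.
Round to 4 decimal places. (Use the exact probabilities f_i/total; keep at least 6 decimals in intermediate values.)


Per-symbol terms -p_i * log2(p_i) with p_i = f_i/50:
  p = 1/50 = 0.020000: log2(p) = -5.643856, -p*log2(p) = 0.112877
  p = 11/50 = 0.220000: log2(p) = -2.184425, -p*log2(p) = 0.480573
  p = 12/50 = 0.240000: log2(p) = -2.058894, -p*log2(p) = 0.494134
  p = 9/50 = 0.180000: log2(p) = -2.473931, -p*log2(p) = 0.445308
  p = 4/50 = 0.080000: log2(p) = -3.643856, -p*log2(p) = 0.291508
  p = 13/50 = 0.260000: log2(p) = -1.943416, -p*log2(p) = 0.505288
H = 0.112877 + 0.480573 + 0.494134 + 0.445308 + 0.291508 + 0.505288 = 2.329688

H = 2.3297 bits/symbol


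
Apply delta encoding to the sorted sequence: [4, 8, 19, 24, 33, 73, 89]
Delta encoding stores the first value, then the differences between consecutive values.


First value: 4
Deltas:
  8 - 4 = 4
  19 - 8 = 11
  24 - 19 = 5
  33 - 24 = 9
  73 - 33 = 40
  89 - 73 = 16


Delta encoded: [4, 4, 11, 5, 9, 40, 16]


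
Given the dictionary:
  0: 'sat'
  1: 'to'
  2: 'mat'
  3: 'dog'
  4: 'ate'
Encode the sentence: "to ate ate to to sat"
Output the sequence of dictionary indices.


Look up each word in the dictionary:
  'to' -> 1
  'ate' -> 4
  'ate' -> 4
  'to' -> 1
  'to' -> 1
  'sat' -> 0

Encoded: [1, 4, 4, 1, 1, 0]


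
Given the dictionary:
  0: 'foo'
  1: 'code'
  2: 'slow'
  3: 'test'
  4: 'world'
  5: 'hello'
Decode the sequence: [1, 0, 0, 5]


Look up each index in the dictionary:
  1 -> 'code'
  0 -> 'foo'
  0 -> 'foo'
  5 -> 'hello'

Decoded: "code foo foo hello"


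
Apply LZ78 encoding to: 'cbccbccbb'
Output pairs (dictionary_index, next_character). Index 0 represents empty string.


LZ78 encoding steps:
Dictionary: {0: ''}
Step 1: w='' (idx 0), next='c' -> output (0, 'c'), add 'c' as idx 1
Step 2: w='' (idx 0), next='b' -> output (0, 'b'), add 'b' as idx 2
Step 3: w='c' (idx 1), next='c' -> output (1, 'c'), add 'cc' as idx 3
Step 4: w='b' (idx 2), next='c' -> output (2, 'c'), add 'bc' as idx 4
Step 5: w='c' (idx 1), next='b' -> output (1, 'b'), add 'cb' as idx 5
Step 6: w='b' (idx 2), end of input -> output (2, '')


Encoded: [(0, 'c'), (0, 'b'), (1, 'c'), (2, 'c'), (1, 'b'), (2, '')]


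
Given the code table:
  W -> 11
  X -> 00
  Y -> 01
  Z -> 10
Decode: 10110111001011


Decoding:
10 -> Z
11 -> W
01 -> Y
11 -> W
00 -> X
10 -> Z
11 -> W


Result: ZWYWXZW


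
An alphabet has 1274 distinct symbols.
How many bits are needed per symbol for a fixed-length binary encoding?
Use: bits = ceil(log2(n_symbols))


log2(1274) = 10.3151
Bracket: 2^10 = 1024 < 1274 <= 2^11 = 2048
So ceil(log2(1274)) = 11

bits = ceil(log2(1274)) = ceil(10.3151) = 11 bits


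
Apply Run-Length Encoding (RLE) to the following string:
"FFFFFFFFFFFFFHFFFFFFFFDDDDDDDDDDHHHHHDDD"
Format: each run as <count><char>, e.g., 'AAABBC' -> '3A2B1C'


Scanning runs left to right:
  i=0: run of 'F' x 13 -> '13F'
  i=13: run of 'H' x 1 -> '1H'
  i=14: run of 'F' x 8 -> '8F'
  i=22: run of 'D' x 10 -> '10D'
  i=32: run of 'H' x 5 -> '5H'
  i=37: run of 'D' x 3 -> '3D'

RLE = 13F1H8F10D5H3D


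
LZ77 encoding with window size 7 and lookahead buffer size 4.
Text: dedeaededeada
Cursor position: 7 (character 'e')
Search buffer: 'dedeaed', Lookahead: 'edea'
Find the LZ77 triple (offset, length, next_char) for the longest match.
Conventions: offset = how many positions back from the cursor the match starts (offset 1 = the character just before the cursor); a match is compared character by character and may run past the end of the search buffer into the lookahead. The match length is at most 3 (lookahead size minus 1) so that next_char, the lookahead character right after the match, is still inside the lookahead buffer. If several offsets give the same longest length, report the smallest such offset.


Try each offset into the search buffer:
  offset=1 (pos 6, char 'd'): match length 0
  offset=2 (pos 5, char 'e'): match length 3
  offset=3 (pos 4, char 'a'): match length 0
  offset=4 (pos 3, char 'e'): match length 1
  offset=5 (pos 2, char 'd'): match length 0
  offset=6 (pos 1, char 'e'): match length 3
  offset=7 (pos 0, char 'd'): match length 0
Longest match has length 3, found at offsets 2, 6; take the smallest, offset 2.
next_char = character at position 7 + 3 = 10 -> 'a'

Best match: offset=2, length=3 (matching 'ede' starting at position 5)
LZ77 triple: (2, 3, 'a')


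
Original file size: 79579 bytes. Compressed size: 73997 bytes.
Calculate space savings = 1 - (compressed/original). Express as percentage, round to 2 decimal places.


ratio = compressed/original = 73997/79579 = 0.929856
savings = 1 - ratio = 1 - 0.929856 = 0.070144
as a percentage: 0.070144 * 100 = 7.01%

Space savings = 1 - 73997/79579 = 7.01%


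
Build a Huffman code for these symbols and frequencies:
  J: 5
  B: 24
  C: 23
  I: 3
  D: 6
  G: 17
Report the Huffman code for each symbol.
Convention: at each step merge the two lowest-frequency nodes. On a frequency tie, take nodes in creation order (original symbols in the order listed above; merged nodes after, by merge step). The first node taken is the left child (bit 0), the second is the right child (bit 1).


Huffman tree construction:
Step 1: Merge I(3) + J(5) = 8
Step 2: Merge D(6) + (I+J)(8) = 14
Step 3: Merge (D+(I+J))(14) + G(17) = 31
Step 4: Merge C(23) + B(24) = 47
Step 5: Merge ((D+(I+J))+G)(31) + (C+B)(47) = 78
Read each symbol's code off the tree from the root (left child = 0, right child = 1).

Codes:
  J: 0011 (length 4)
  B: 11 (length 2)
  C: 10 (length 2)
  I: 0010 (length 4)
  D: 000 (length 3)
  G: 01 (length 2)
Average code length: 178/78 = 2.2821 bits/symbol


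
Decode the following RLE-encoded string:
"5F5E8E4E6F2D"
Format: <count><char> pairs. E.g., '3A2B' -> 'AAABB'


Expanding each <count><char> pair:
  5F -> 'FFFFF'
  5E -> 'EEEEE'
  8E -> 'EEEEEEEE'
  4E -> 'EEEE'
  6F -> 'FFFFFF'
  2D -> 'DD'

Decoded = FFFFFEEEEEEEEEEEEEEEEEFFFFFFDD


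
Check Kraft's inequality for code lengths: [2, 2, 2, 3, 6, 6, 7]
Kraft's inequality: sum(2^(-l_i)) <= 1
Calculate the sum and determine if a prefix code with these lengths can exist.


Sum = 2^(-2) + 2^(-2) + 2^(-2) + 2^(-3) + 2^(-6) + 2^(-6) + 2^(-7)
    = 0.25 + 0.25 + 0.25 + 0.125 + 0.015625 + 0.015625 + 0.0078125
    = 117/128 = 0.9140625
Since 0.9140625 <= 1, Kraft's inequality IS satisfied.
A prefix code with these lengths CAN exist.

Kraft sum = 0.9140625. Satisfied.


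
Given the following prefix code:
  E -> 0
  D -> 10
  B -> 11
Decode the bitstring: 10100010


Decoding step by step:
Bits 10 -> D
Bits 10 -> D
Bits 0 -> E
Bits 0 -> E
Bits 10 -> D


Decoded message: DDEED


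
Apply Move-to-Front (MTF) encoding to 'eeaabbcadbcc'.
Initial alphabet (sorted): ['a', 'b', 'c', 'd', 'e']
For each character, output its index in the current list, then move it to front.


MTF encoding:
'e': index 4 in ['a', 'b', 'c', 'd', 'e'] -> ['e', 'a', 'b', 'c', 'd']
'e': index 0 in ['e', 'a', 'b', 'c', 'd'] -> ['e', 'a', 'b', 'c', 'd']
'a': index 1 in ['e', 'a', 'b', 'c', 'd'] -> ['a', 'e', 'b', 'c', 'd']
'a': index 0 in ['a', 'e', 'b', 'c', 'd'] -> ['a', 'e', 'b', 'c', 'd']
'b': index 2 in ['a', 'e', 'b', 'c', 'd'] -> ['b', 'a', 'e', 'c', 'd']
'b': index 0 in ['b', 'a', 'e', 'c', 'd'] -> ['b', 'a', 'e', 'c', 'd']
'c': index 3 in ['b', 'a', 'e', 'c', 'd'] -> ['c', 'b', 'a', 'e', 'd']
'a': index 2 in ['c', 'b', 'a', 'e', 'd'] -> ['a', 'c', 'b', 'e', 'd']
'd': index 4 in ['a', 'c', 'b', 'e', 'd'] -> ['d', 'a', 'c', 'b', 'e']
'b': index 3 in ['d', 'a', 'c', 'b', 'e'] -> ['b', 'd', 'a', 'c', 'e']
'c': index 3 in ['b', 'd', 'a', 'c', 'e'] -> ['c', 'b', 'd', 'a', 'e']
'c': index 0 in ['c', 'b', 'd', 'a', 'e'] -> ['c', 'b', 'd', 'a', 'e']


Output: [4, 0, 1, 0, 2, 0, 3, 2, 4, 3, 3, 0]


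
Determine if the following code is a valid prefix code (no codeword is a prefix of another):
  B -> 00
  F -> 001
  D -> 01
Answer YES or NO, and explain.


Checking each pair (does one codeword prefix another?):
  B='00' vs F='001': prefix -- VIOLATION

NO -- this is NOT a valid prefix code. B (00) is a prefix of F (001).


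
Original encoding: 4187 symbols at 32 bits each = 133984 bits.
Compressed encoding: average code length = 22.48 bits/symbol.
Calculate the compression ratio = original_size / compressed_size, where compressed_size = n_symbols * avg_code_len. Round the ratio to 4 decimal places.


original_size = n_symbols * orig_bits = 4187 * 32 = 133984 bits
compressed_size = n_symbols * avg_code_len = 4187 * 22.48 = 94123.76 bits
ratio = original_size / compressed_size = 133984 / 94123.76 = 1.4235

Compression ratio = 1.4235


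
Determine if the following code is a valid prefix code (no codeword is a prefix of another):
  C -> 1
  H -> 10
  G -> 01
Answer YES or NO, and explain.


Checking each pair (does one codeword prefix another?):
  C='1' vs H='10': prefix -- VIOLATION

NO -- this is NOT a valid prefix code. C (1) is a prefix of H (10).


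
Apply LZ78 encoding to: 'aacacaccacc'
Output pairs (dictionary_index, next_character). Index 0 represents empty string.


LZ78 encoding steps:
Dictionary: {0: ''}
Step 1: w='' (idx 0), next='a' -> output (0, 'a'), add 'a' as idx 1
Step 2: w='a' (idx 1), next='c' -> output (1, 'c'), add 'ac' as idx 2
Step 3: w='ac' (idx 2), next='a' -> output (2, 'a'), add 'aca' as idx 3
Step 4: w='' (idx 0), next='c' -> output (0, 'c'), add 'c' as idx 4
Step 5: w='c' (idx 4), next='a' -> output (4, 'a'), add 'ca' as idx 5
Step 6: w='c' (idx 4), next='c' -> output (4, 'c'), add 'cc' as idx 6


Encoded: [(0, 'a'), (1, 'c'), (2, 'a'), (0, 'c'), (4, 'a'), (4, 'c')]


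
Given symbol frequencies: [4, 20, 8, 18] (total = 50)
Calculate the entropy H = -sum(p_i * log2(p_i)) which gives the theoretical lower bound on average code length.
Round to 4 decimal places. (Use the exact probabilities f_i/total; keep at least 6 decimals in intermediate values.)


Per-symbol terms -p_i * log2(p_i) with p_i = f_i/50:
  p = 4/50 = 0.080000: log2(p) = -3.643856, -p*log2(p) = 0.291508
  p = 20/50 = 0.400000: log2(p) = -1.321928, -p*log2(p) = 0.528771
  p = 8/50 = 0.160000: log2(p) = -2.643856, -p*log2(p) = 0.423017
  p = 18/50 = 0.360000: log2(p) = -1.473931, -p*log2(p) = 0.530615
H = 0.291508 + 0.528771 + 0.423017 + 0.530615 = 1.773911

H = 1.7739 bits/symbol


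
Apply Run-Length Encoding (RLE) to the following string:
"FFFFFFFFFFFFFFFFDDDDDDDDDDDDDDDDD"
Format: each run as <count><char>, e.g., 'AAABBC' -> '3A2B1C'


Scanning runs left to right:
  i=0: run of 'F' x 16 -> '16F'
  i=16: run of 'D' x 17 -> '17D'

RLE = 16F17D


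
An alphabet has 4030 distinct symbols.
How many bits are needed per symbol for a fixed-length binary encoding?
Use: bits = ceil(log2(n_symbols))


log2(4030) = 11.9766
Bracket: 2^11 = 2048 < 4030 <= 2^12 = 4096
So ceil(log2(4030)) = 12

bits = ceil(log2(4030)) = ceil(11.9766) = 12 bits


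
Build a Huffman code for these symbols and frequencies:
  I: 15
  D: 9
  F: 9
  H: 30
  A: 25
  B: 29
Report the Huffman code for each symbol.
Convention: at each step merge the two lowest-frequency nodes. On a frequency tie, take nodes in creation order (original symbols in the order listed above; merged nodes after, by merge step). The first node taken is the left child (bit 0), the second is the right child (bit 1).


Huffman tree construction:
Step 1: Merge D(9) + F(9) = 18
Step 2: Merge I(15) + (D+F)(18) = 33
Step 3: Merge A(25) + B(29) = 54
Step 4: Merge H(30) + (I+(D+F))(33) = 63
Step 5: Merge (A+B)(54) + (H+(I+(D+F)))(63) = 117
Read each symbol's code off the tree from the root (left child = 0, right child = 1).

Codes:
  I: 110 (length 3)
  D: 1110 (length 4)
  F: 1111 (length 4)
  H: 10 (length 2)
  A: 00 (length 2)
  B: 01 (length 2)
Average code length: 285/117 = 2.4359 bits/symbol


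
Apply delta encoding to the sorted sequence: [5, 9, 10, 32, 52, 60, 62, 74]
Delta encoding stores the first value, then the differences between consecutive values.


First value: 5
Deltas:
  9 - 5 = 4
  10 - 9 = 1
  32 - 10 = 22
  52 - 32 = 20
  60 - 52 = 8
  62 - 60 = 2
  74 - 62 = 12


Delta encoded: [5, 4, 1, 22, 20, 8, 2, 12]


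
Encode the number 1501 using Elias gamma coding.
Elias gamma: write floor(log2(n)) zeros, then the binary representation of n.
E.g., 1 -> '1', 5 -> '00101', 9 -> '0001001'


num_bits = floor(log2(1501)) + 1 = 11
leading_zeros = num_bits - 1 = 10
binary(1501) = 10111011101

Elias gamma(1501) = '0000000000' + '10111011101' = 000000000010111011101 (21 bits)


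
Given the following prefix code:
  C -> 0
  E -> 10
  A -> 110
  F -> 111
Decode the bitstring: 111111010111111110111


Decoding step by step:
Bits 111 -> F
Bits 111 -> F
Bits 0 -> C
Bits 10 -> E
Bits 111 -> F
Bits 111 -> F
Bits 110 -> A
Bits 111 -> F


Decoded message: FFCEFFAF


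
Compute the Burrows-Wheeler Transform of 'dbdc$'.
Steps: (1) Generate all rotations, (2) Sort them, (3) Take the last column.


Rotations (sorted):
  0: $dbdc -> last char: c
  1: bdc$d -> last char: d
  2: c$dbd -> last char: d
  3: dbdc$ -> last char: $
  4: dc$db -> last char: b


BWT = cdd$b


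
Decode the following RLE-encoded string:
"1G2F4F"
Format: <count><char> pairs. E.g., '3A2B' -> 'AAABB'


Expanding each <count><char> pair:
  1G -> 'G'
  2F -> 'FF'
  4F -> 'FFFF'

Decoded = GFFFFFF


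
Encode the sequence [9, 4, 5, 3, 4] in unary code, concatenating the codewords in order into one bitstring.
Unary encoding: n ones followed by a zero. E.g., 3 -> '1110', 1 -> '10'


Encode each number as n ones followed by a terminating 0:
  9 -> 1111111110 (10 bits)
  4 -> 11110 (5 bits)
  5 -> 111110 (6 bits)
  3 -> 1110 (4 bits)
  4 -> 11110 (5 bits)
Total length = 10 + 5 + 6 + 4 + 5 = 30 bits.

Unary([9, 4, 5, 3, 4]) = 111111111011110111110111011110 (30 bits)


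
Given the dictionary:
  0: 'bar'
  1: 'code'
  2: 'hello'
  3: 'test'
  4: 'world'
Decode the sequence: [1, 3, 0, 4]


Look up each index in the dictionary:
  1 -> 'code'
  3 -> 'test'
  0 -> 'bar'
  4 -> 'world'

Decoded: "code test bar world"


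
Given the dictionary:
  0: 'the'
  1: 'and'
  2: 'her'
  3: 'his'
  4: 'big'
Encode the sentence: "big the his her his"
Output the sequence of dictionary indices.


Look up each word in the dictionary:
  'big' -> 4
  'the' -> 0
  'his' -> 3
  'her' -> 2
  'his' -> 3

Encoded: [4, 0, 3, 2, 3]


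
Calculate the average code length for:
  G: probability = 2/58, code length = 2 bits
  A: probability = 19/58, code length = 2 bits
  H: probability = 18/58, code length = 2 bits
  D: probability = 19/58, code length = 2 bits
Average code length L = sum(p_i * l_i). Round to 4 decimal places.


Weighted contributions p_i * l_i:
  G: (2/58) * 2 = 4/58
  A: (19/58) * 2 = 38/58
  H: (18/58) * 2 = 36/58
  D: (19/58) * 2 = 38/58
Sum = (4 + 38 + 36 + 38)/58 = 116/58

L = 116/58 = 2.0000 bits/symbol


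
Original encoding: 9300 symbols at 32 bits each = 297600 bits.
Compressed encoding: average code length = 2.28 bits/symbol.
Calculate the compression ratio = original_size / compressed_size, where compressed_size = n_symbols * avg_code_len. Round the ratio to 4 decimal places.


original_size = n_symbols * orig_bits = 9300 * 32 = 297600 bits
compressed_size = n_symbols * avg_code_len = 9300 * 2.28 = 21204.0 bits
ratio = original_size / compressed_size = 297600 / 21204.0 = 14.0351

Compression ratio = 14.0351


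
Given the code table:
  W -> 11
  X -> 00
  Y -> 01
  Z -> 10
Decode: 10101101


Decoding:
10 -> Z
10 -> Z
11 -> W
01 -> Y


Result: ZZWY


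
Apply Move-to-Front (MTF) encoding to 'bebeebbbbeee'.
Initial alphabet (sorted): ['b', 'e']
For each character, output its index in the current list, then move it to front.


MTF encoding:
'b': index 0 in ['b', 'e'] -> ['b', 'e']
'e': index 1 in ['b', 'e'] -> ['e', 'b']
'b': index 1 in ['e', 'b'] -> ['b', 'e']
'e': index 1 in ['b', 'e'] -> ['e', 'b']
'e': index 0 in ['e', 'b'] -> ['e', 'b']
'b': index 1 in ['e', 'b'] -> ['b', 'e']
'b': index 0 in ['b', 'e'] -> ['b', 'e']
'b': index 0 in ['b', 'e'] -> ['b', 'e']
'b': index 0 in ['b', 'e'] -> ['b', 'e']
'e': index 1 in ['b', 'e'] -> ['e', 'b']
'e': index 0 in ['e', 'b'] -> ['e', 'b']
'e': index 0 in ['e', 'b'] -> ['e', 'b']


Output: [0, 1, 1, 1, 0, 1, 0, 0, 0, 1, 0, 0]


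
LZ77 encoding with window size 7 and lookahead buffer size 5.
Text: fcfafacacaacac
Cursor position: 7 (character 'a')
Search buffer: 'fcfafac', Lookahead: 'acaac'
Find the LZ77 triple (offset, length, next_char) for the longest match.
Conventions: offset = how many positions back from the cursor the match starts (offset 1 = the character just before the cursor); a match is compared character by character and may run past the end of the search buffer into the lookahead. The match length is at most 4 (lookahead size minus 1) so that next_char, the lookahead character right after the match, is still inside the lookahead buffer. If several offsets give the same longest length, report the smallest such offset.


Try each offset into the search buffer:
  offset=1 (pos 6, char 'c'): match length 0
  offset=2 (pos 5, char 'a'): match length 3
  offset=3 (pos 4, char 'f'): match length 0
  offset=4 (pos 3, char 'a'): match length 1
  offset=5 (pos 2, char 'f'): match length 0
  offset=6 (pos 1, char 'c'): match length 0
  offset=7 (pos 0, char 'f'): match length 0
Longest match has length 3 at offset 2.
next_char = character at position 7 + 3 = 10 -> 'a'

Best match: offset=2, length=3 (matching 'aca' starting at position 5)
LZ77 triple: (2, 3, 'a')


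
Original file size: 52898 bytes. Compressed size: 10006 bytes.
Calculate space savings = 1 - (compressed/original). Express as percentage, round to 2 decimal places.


ratio = compressed/original = 10006/52898 = 0.189156
savings = 1 - ratio = 1 - 0.189156 = 0.810844
as a percentage: 0.810844 * 100 = 81.08%

Space savings = 1 - 10006/52898 = 81.08%


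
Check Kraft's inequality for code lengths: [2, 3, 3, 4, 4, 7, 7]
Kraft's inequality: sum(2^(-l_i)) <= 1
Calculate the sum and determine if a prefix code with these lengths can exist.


Sum = 2^(-2) + 2^(-3) + 2^(-3) + 2^(-4) + 2^(-4) + 2^(-7) + 2^(-7)
    = 0.25 + 0.125 + 0.125 + 0.0625 + 0.0625 + 0.0078125 + 0.0078125
    = 82/128 = 0.640625
Since 0.640625 <= 1, Kraft's inequality IS satisfied.
A prefix code with these lengths CAN exist.

Kraft sum = 0.640625. Satisfied.


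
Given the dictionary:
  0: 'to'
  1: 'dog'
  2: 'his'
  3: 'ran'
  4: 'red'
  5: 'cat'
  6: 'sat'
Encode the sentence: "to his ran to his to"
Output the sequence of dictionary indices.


Look up each word in the dictionary:
  'to' -> 0
  'his' -> 2
  'ran' -> 3
  'to' -> 0
  'his' -> 2
  'to' -> 0

Encoded: [0, 2, 3, 0, 2, 0]


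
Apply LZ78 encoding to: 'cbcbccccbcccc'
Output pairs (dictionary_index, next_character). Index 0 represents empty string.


LZ78 encoding steps:
Dictionary: {0: ''}
Step 1: w='' (idx 0), next='c' -> output (0, 'c'), add 'c' as idx 1
Step 2: w='' (idx 0), next='b' -> output (0, 'b'), add 'b' as idx 2
Step 3: w='c' (idx 1), next='b' -> output (1, 'b'), add 'cb' as idx 3
Step 4: w='c' (idx 1), next='c' -> output (1, 'c'), add 'cc' as idx 4
Step 5: w='cc' (idx 4), next='b' -> output (4, 'b'), add 'ccb' as idx 5
Step 6: w='cc' (idx 4), next='c' -> output (4, 'c'), add 'ccc' as idx 6
Step 7: w='c' (idx 1), end of input -> output (1, '')


Encoded: [(0, 'c'), (0, 'b'), (1, 'b'), (1, 'c'), (4, 'b'), (4, 'c'), (1, '')]


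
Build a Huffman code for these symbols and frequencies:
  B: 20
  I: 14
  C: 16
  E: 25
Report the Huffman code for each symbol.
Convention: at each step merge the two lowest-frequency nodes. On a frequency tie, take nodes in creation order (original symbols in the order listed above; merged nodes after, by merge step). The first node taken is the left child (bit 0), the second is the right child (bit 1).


Huffman tree construction:
Step 1: Merge I(14) + C(16) = 30
Step 2: Merge B(20) + E(25) = 45
Step 3: Merge (I+C)(30) + (B+E)(45) = 75
Read each symbol's code off the tree from the root (left child = 0, right child = 1).

Codes:
  B: 10 (length 2)
  I: 00 (length 2)
  C: 01 (length 2)
  E: 11 (length 2)
Average code length: 150/75 = 2.0000 bits/symbol


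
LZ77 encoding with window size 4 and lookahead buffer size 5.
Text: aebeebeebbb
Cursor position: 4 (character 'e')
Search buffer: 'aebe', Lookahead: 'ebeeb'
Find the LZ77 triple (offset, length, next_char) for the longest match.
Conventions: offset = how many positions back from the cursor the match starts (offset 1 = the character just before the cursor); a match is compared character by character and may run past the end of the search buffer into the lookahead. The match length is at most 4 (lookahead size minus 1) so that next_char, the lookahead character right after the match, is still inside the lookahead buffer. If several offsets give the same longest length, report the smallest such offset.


Try each offset into the search buffer:
  offset=1 (pos 3, char 'e'): match length 1
  offset=2 (pos 2, char 'b'): match length 0
  offset=3 (pos 1, char 'e'): match length 4
  offset=4 (pos 0, char 'a'): match length 0
Longest match has length 4 at offset 3.
next_char = character at position 4 + 4 = 8 -> 'b'

Best match: offset=3, length=4 (matching 'ebee' starting at position 1)
LZ77 triple: (3, 4, 'b')


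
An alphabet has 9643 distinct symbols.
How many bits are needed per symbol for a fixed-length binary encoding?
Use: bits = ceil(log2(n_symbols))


log2(9643) = 13.2353
Bracket: 2^13 = 8192 < 9643 <= 2^14 = 16384
So ceil(log2(9643)) = 14

bits = ceil(log2(9643)) = ceil(13.2353) = 14 bits


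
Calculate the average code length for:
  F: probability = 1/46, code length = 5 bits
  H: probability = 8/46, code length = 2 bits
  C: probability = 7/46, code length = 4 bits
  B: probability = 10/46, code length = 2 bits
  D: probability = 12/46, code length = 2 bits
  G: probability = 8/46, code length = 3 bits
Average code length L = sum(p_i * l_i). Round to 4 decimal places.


Weighted contributions p_i * l_i:
  F: (1/46) * 5 = 5/46
  H: (8/46) * 2 = 16/46
  C: (7/46) * 4 = 28/46
  B: (10/46) * 2 = 20/46
  D: (12/46) * 2 = 24/46
  G: (8/46) * 3 = 24/46
Sum = (5 + 16 + 28 + 20 + 24 + 24)/46 = 117/46

L = 117/46 = 2.5435 bits/symbol


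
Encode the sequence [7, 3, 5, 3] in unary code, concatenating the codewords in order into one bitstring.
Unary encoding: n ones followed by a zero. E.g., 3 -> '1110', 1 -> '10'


Encode each number as n ones followed by a terminating 0:
  7 -> 11111110 (8 bits)
  3 -> 1110 (4 bits)
  5 -> 111110 (6 bits)
  3 -> 1110 (4 bits)
Total length = 8 + 4 + 6 + 4 = 22 bits.

Unary([7, 3, 5, 3]) = 1111111011101111101110 (22 bits)


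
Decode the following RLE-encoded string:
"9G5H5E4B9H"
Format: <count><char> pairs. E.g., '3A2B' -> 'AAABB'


Expanding each <count><char> pair:
  9G -> 'GGGGGGGGG'
  5H -> 'HHHHH'
  5E -> 'EEEEE'
  4B -> 'BBBB'
  9H -> 'HHHHHHHHH'

Decoded = GGGGGGGGGHHHHHEEEEEBBBBHHHHHHHHH


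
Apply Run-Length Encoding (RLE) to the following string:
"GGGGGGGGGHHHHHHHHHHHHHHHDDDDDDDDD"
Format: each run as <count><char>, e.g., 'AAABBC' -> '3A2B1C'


Scanning runs left to right:
  i=0: run of 'G' x 9 -> '9G'
  i=9: run of 'H' x 15 -> '15H'
  i=24: run of 'D' x 9 -> '9D'

RLE = 9G15H9D


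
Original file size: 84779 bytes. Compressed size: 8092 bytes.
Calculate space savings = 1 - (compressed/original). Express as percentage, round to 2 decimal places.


ratio = compressed/original = 8092/84779 = 0.095448
savings = 1 - ratio = 1 - 0.095448 = 0.904552
as a percentage: 0.904552 * 100 = 90.46%

Space savings = 1 - 8092/84779 = 90.46%


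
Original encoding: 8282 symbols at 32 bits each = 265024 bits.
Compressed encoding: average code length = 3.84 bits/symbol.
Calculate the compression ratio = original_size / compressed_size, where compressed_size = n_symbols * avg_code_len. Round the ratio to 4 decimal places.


original_size = n_symbols * orig_bits = 8282 * 32 = 265024 bits
compressed_size = n_symbols * avg_code_len = 8282 * 3.84 = 31802.88 bits
ratio = original_size / compressed_size = 265024 / 31802.88 = 8.3333

Compression ratio = 8.3333


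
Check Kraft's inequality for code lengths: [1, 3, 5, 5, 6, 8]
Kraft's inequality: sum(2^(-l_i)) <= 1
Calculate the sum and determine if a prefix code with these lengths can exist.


Sum = 2^(-1) + 2^(-3) + 2^(-5) + 2^(-5) + 2^(-6) + 2^(-8)
    = 0.5 + 0.125 + 0.03125 + 0.03125 + 0.015625 + 0.00390625
    = 181/256 = 0.70703125
Since 0.70703125 <= 1, Kraft's inequality IS satisfied.
A prefix code with these lengths CAN exist.

Kraft sum = 0.70703125. Satisfied.


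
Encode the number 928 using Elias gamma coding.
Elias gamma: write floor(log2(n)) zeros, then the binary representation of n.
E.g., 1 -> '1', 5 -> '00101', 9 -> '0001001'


num_bits = floor(log2(928)) + 1 = 10
leading_zeros = num_bits - 1 = 9
binary(928) = 1110100000

Elias gamma(928) = '000000000' + '1110100000' = 0000000001110100000 (19 bits)


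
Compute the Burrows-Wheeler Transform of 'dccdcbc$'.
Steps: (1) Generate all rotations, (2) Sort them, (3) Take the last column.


Rotations (sorted):
  0: $dccdcbc -> last char: c
  1: bc$dccdc -> last char: c
  2: c$dccdcb -> last char: b
  3: cbc$dccd -> last char: d
  4: ccdcbc$d -> last char: d
  5: cdcbc$dc -> last char: c
  6: dcbc$dcc -> last char: c
  7: dccdcbc$ -> last char: $


BWT = ccbddcc$


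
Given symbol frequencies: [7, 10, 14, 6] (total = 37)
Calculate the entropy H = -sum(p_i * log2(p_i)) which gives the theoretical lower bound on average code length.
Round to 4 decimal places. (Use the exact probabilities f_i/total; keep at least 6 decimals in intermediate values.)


Per-symbol terms -p_i * log2(p_i) with p_i = f_i/37:
  p = 7/37 = 0.189189: log2(p) = -2.402098, -p*log2(p) = 0.454451
  p = 10/37 = 0.270270: log2(p) = -1.887525, -p*log2(p) = 0.510142
  p = 14/37 = 0.378378: log2(p) = -1.402098, -p*log2(p) = 0.530524
  p = 6/37 = 0.162162: log2(p) = -2.624491, -p*log2(p) = 0.425593
H = 0.454451 + 0.510142 + 0.530524 + 0.425593 = 1.920710

H = 1.9207 bits/symbol


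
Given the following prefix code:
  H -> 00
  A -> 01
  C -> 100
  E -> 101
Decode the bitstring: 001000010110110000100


Decoding step by step:
Bits 00 -> H
Bits 100 -> C
Bits 00 -> H
Bits 101 -> E
Bits 101 -> E
Bits 100 -> C
Bits 00 -> H
Bits 100 -> C


Decoded message: HCHEECHC


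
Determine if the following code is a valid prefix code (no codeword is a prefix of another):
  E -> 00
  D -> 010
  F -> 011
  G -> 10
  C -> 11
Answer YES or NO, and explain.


Checking each pair (does one codeword prefix another?):
  E='00' vs D='010': no prefix
  E='00' vs F='011': no prefix
  E='00' vs G='10': no prefix
  E='00' vs C='11': no prefix
  D='010' vs E='00': no prefix
  D='010' vs F='011': no prefix
  D='010' vs G='10': no prefix
  D='010' vs C='11': no prefix
  F='011' vs E='00': no prefix
  F='011' vs D='010': no prefix
  F='011' vs G='10': no prefix
  F='011' vs C='11': no prefix
  G='10' vs E='00': no prefix
  G='10' vs D='010': no prefix
  G='10' vs F='011': no prefix
  G='10' vs C='11': no prefix
  C='11' vs E='00': no prefix
  C='11' vs D='010': no prefix
  C='11' vs F='011': no prefix
  C='11' vs G='10': no prefix
No violation found over all pairs.

YES -- this is a valid prefix code. No codeword is a prefix of any other codeword.


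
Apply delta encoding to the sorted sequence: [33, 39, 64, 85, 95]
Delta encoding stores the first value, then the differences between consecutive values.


First value: 33
Deltas:
  39 - 33 = 6
  64 - 39 = 25
  85 - 64 = 21
  95 - 85 = 10


Delta encoded: [33, 6, 25, 21, 10]


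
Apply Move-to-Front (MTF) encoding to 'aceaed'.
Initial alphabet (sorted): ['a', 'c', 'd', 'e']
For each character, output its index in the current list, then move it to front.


MTF encoding:
'a': index 0 in ['a', 'c', 'd', 'e'] -> ['a', 'c', 'd', 'e']
'c': index 1 in ['a', 'c', 'd', 'e'] -> ['c', 'a', 'd', 'e']
'e': index 3 in ['c', 'a', 'd', 'e'] -> ['e', 'c', 'a', 'd']
'a': index 2 in ['e', 'c', 'a', 'd'] -> ['a', 'e', 'c', 'd']
'e': index 1 in ['a', 'e', 'c', 'd'] -> ['e', 'a', 'c', 'd']
'd': index 3 in ['e', 'a', 'c', 'd'] -> ['d', 'e', 'a', 'c']


Output: [0, 1, 3, 2, 1, 3]


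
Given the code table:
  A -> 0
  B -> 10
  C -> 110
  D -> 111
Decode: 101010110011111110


Decoding:
10 -> B
10 -> B
10 -> B
110 -> C
0 -> A
111 -> D
111 -> D
10 -> B


Result: BBBCADDB


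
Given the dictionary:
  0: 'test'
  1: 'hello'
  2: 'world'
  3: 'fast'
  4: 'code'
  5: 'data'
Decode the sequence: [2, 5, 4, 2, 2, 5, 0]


Look up each index in the dictionary:
  2 -> 'world'
  5 -> 'data'
  4 -> 'code'
  2 -> 'world'
  2 -> 'world'
  5 -> 'data'
  0 -> 'test'

Decoded: "world data code world world data test"


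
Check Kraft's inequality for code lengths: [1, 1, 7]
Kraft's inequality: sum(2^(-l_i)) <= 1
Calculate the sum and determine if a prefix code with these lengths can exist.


Sum = 2^(-1) + 2^(-1) + 2^(-7)
    = 0.5 + 0.5 + 0.0078125
    = 129/128 = 1.0078125
Since 1.0078125 > 1, Kraft's inequality is NOT satisfied.
A prefix code with these lengths CANNOT exist.

Kraft sum = 1.0078125. Not satisfied.


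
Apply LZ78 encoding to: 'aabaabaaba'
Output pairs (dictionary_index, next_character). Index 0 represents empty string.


LZ78 encoding steps:
Dictionary: {0: ''}
Step 1: w='' (idx 0), next='a' -> output (0, 'a'), add 'a' as idx 1
Step 2: w='a' (idx 1), next='b' -> output (1, 'b'), add 'ab' as idx 2
Step 3: w='a' (idx 1), next='a' -> output (1, 'a'), add 'aa' as idx 3
Step 4: w='' (idx 0), next='b' -> output (0, 'b'), add 'b' as idx 4
Step 5: w='aa' (idx 3), next='b' -> output (3, 'b'), add 'aab' as idx 5
Step 6: w='a' (idx 1), end of input -> output (1, '')


Encoded: [(0, 'a'), (1, 'b'), (1, 'a'), (0, 'b'), (3, 'b'), (1, '')]
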